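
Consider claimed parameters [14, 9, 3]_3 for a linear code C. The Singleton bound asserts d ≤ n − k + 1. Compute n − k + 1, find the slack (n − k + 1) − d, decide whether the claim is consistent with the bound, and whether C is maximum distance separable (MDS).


Singleton RHS = n − k + 1 = 6, slack = 3, bound satisfied, not MDS.

Singleton bound: d ≤ n − k + 1.
Here n = 14, k = 9, so n − k + 1 = 6.
Given d = 3, check d ≤ 6: YES.
Slack = (n − k + 1) − d = 3.
The code is NOT MDS (slack = 3 > 0).
Description: the claimed parameters are [14, 9, 3]_3; such a code would be non-MDS.


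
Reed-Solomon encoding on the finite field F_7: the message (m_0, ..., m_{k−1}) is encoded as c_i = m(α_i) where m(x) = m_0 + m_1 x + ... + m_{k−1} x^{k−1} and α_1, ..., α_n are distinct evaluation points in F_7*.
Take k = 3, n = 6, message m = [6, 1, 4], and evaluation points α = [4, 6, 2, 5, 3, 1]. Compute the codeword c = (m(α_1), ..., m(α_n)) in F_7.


c = [4, 2, 3, 6, 3, 4]

Message polynomial: m(x) = 6 + 1·x + 4·x^2 (mod 7).
For each evaluation point α_i, compute m(α_i) mod 7:
  α_1 = 4: Horner steps 4 → 3 → 4, so m(4) = 4.
  α_2 = 6: Horner steps 4 → 4 → 2, so m(6) = 2.
  α_3 = 2: Horner steps 4 → 2 → 3, so m(2) = 3.
  α_4 = 5: Horner steps 4 → 0 → 6, so m(5) = 6.
  α_5 = 3: Horner steps 4 → 6 → 3, so m(3) = 3.
  α_6 = 1: Horner steps 4 → 5 → 4, so m(1) = 4.
Codeword c = [4, 2, 3, 6, 3, 4] ∈ F_7^6.


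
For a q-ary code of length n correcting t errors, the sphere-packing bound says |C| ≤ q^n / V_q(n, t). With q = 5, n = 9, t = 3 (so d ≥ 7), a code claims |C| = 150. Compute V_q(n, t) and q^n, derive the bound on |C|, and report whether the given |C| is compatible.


V_q(n, t) = 5989, q^n = 1953125, Hamming bound = 326, |C| = 150 ≤ bound (satisfied).

Step 1: Compute V_q(n, t) = Σ_{j=0}^3 C(n, j) (q−1)^j.
  j = 0: C(9,0)·(4)^0 = 1·1 = 1.
  j = 1: C(9,1)·(4)^1 = 9·4 = 36.
  j = 2: C(9,2)·(4)^2 = 36·16 = 576.
  j = 3: C(9,3)·(4)^3 = 84·64 = 5376.
  V_q(n, t) = 1 + 36 + 576 + 5376 = 5989.
Step 2: q^n = 5^9 = 1953125.
Step 3: Hamming bound ⌊q^n / V_q(n,t)⌋ = ⌊1953125/5989⌋ = 326.
Step 4: Compare |C| = 150 to 326: satisfied.
The claimed |C| lies below the Hamming bound.


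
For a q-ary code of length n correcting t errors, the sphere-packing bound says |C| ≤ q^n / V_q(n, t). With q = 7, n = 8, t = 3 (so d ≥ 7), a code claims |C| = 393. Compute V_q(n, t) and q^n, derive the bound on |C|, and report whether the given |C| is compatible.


V_q(n, t) = 13153, q^n = 5764801, Hamming bound = 438, |C| = 393 ≤ bound (satisfied).

Step 1: Compute V_q(n, t) = Σ_{j=0}^3 C(n, j) (q−1)^j.
  j = 0: C(8,0)·(6)^0 = 1·1 = 1.
  j = 1: C(8,1)·(6)^1 = 8·6 = 48.
  j = 2: C(8,2)·(6)^2 = 28·36 = 1008.
  j = 3: C(8,3)·(6)^3 = 56·216 = 12096.
  V_q(n, t) = 1 + 48 + 1008 + 12096 = 13153.
Step 2: q^n = 7^8 = 5764801.
Step 3: Hamming bound ⌊q^n / V_q(n,t)⌋ = ⌊5764801/13153⌋ = 438.
Step 4: Compare |C| = 393 to 438: satisfied.
The claimed |C| lies below the Hamming bound.


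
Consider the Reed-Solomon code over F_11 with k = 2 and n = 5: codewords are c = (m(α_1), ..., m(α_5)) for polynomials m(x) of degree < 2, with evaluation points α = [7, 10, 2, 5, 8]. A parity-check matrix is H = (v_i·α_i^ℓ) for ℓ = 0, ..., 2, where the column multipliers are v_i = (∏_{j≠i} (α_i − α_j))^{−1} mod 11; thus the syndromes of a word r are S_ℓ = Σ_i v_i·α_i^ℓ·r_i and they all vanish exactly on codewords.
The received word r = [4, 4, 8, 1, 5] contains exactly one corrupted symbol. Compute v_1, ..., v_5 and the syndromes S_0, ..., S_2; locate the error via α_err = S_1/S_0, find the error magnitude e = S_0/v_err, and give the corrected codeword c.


S = (6, 9, 8), error at position 1, error magnitude e = 4, c = [0, 4, 8, 1, 5].

Step 1: column multipliers v_i = (∏_{j≠i}(α_i − α_j))^{−1} mod 11.
  i = 1 (α = 7): (7−10)(7−2)(7−5)(7−8) = (−3)·5·2·(−1) = 30 ≡ 8, so v_1 = 8^{−1} = 7 (mod 11).
  i = 2 (α = 10): (10−7)(10−2)(10−5)(10−8) = 3·8·5·2 = 240 ≡ 9, so v_2 = 9^{−1} = 5 (mod 11).
  i = 3 (α = 2): (2−7)(2−10)(2−5)(2−8) = (−5)·(−8)·(−3)·(−6) = 720 ≡ 5, so v_3 = 5^{−1} = 9 (mod 11).
  i = 4 (α = 5): (5−7)(5−10)(5−2)(5−8) = (−2)·(−5)·3·(−3) = −90 ≡ 9, so v_4 = 9^{−1} = 5 (mod 11).
  i = 5 (α = 8): (8−7)(8−10)(8−2)(8−5) = 1·(−2)·6·3 = −36 ≡ 8, so v_5 = 8^{−1} = 7 (mod 11).
  v = [7, 5, 9, 5, 7].
Step 2: syndromes of r = [4, 4, 8, 1, 5] (all sums mod 11).
  S_0 = Σ v_i r_i = 7·4 + 5·4 + 9·8 + 5·1 + 7·5 = 160 ≡ 6.
  S_1 = Σ v_i α_i r_i = 7·7·4 + 5·10·4 + 9·2·8 + 5·5·1 + 7·8·5 = 845 ≡ 9.
  α_i^2 mod 11 = [5, 1, 4, 3, 9].
  S_2 = Σ v_i α_i^2 r_i = 7·5·4 + 5·1·4 + 9·4·8 + 5·3·1 + 7·9·5 = 778 ≡ 8.
  S = (6, 9, 8) ≠ 0, so r is not a codeword (an error is present).
Step 3: locate the error. For a single error e at position i, S_ℓ = v_i·e·α_i^ℓ, so α_err = S_1/S_0.
  S_0^{−1} = 6^{−1} = 2 (mod 11), so α_err = 9·2 = 18 ≡ 7 = α_1. Error position i = 1.
  Consistency check: S_2/S_1 = 8·5 = 40 ≡ 7 = α_err ✓ (single-error assumption holds).
Step 4: error magnitude e = S_0/v_1 = S_0·∏_{j≠1}(α_1 − α_j) = 6·8 = 48 ≡ 4 (mod 11).
Step 5: correct position 1: c_1 = r_1 − e = 4 − 4 ≡ 0 (mod 11). Hence c = [0, 4, 8, 1, 5].
  Check: interpolating c through the α_i gives m(x) = 9 + 5·x (degree < 2) with m(α_i) = c_i for every i, so c is indeed a codeword.


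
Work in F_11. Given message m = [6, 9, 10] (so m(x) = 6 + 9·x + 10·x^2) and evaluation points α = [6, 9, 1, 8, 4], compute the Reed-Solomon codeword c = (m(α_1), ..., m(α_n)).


c = [2, 6, 3, 3, 4]

Message polynomial: m(x) = 6 + 9·x + 10·x^2 (mod 11).
For each evaluation point α_i, compute m(α_i) mod 11:
  α_1 = 6: Horner steps 10 → 3 → 2, so m(6) = 2.
  α_2 = 9: Horner steps 10 → 0 → 6, so m(9) = 6.
  α_3 = 1: Horner steps 10 → 8 → 3, so m(1) = 3.
  α_4 = 8: Horner steps 10 → 1 → 3, so m(8) = 3.
  α_5 = 4: Horner steps 10 → 5 → 4, so m(4) = 4.
Codeword c = [2, 6, 3, 3, 4] ∈ F_11^5.


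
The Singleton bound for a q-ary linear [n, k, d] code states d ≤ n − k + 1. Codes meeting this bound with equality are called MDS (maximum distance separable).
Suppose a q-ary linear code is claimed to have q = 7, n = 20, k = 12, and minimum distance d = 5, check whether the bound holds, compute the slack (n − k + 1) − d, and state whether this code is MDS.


Singleton RHS = n − k + 1 = 9, slack = 4, bound satisfied, not MDS.

Singleton bound: d ≤ n − k + 1.
Here n = 20, k = 12, so n − k + 1 = 9.
Given d = 5, check d ≤ 9: YES.
Slack = (n − k + 1) − d = 4.
The code is NOT MDS (slack = 4 > 0).
Description: the claimed parameters are [20, 12, 5]_7; such a code would be non-MDS.


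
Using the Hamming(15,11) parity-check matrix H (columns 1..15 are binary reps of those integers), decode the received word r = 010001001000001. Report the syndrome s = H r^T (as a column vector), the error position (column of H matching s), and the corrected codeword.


s = (0, 0, 1, 0)^T, error position = 2, corrected codeword c = 000001001000001

Compute s = H r^T mod 2 one row at a time:
  s_1 = 0 + 1 + 0 + 0 + 0 + 0 + 0 + 1 = 2 ≡ 0 (mod 2).
  s_2 = 0 + 0 + 1 + 0 + 0 + 0 + 0 + 1 = 2 ≡ 0 (mod 2).
  s_3 = 1 + 0 + 1 + 0 + 0 + 0 + 0 + 1 = 3 ≡ 1 (mod 2).
  s_4 = 0 + 0 + 0 + 0 + 1 + 0 + 0 + 1 = 2 ≡ 0 (mod 2).
s = (0, 0, 1, 0)^T — this equals column 2 of H (binary 0010), so error is at position 2.
Correct: flip bit 2 of r = 010001001000001 to get c = 000001001000001.


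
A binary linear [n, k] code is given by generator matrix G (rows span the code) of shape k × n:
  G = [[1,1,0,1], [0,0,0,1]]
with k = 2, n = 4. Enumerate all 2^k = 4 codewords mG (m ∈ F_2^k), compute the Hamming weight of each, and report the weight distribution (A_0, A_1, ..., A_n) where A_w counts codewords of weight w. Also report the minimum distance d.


Weight distribution: A_0 = 1, A_1 = 1, A_2 = 1, A_3 = 1. Minimum distance d = 1.

Enumerate all 2^2 = 4 messages m ∈ F_2^2.
For each, compute codeword c = mG in F_2^4, then tally its weight.
  m = 00 → c = 0000, weight = 0.
  m = 10 → c = 1101, weight = 3.
  m = 01 → c = 0001, weight = 1.
  m = 11 → c = 1100, weight = 2.
Tally weights:
  weight 0: 1 codewords.
  weight 1: 1 codewords.
  weight 2: 1 codewords.
  weight 3: 1 codewords.
Minimum distance d = smallest w > 0 with A_w > 0 = 1.
Sanity: Σ A_w = 4 = 2^2 = 4 ✓.


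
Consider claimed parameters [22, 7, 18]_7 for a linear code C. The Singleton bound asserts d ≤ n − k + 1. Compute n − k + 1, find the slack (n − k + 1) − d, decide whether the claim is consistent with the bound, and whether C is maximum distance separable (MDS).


Singleton RHS = n − k + 1 = 16, slack = -2, bound violated (no such code; not MDS).

Singleton bound: d ≤ n − k + 1.
Here n = 22, k = 7, so n − k + 1 = 16.
Given d = 18, check d ≤ 16: NO.
Slack = (n − k + 1) − d = -2.
The slack is negative: d = 18 exceeds n − k + 1 = 16 by 2, so the Singleton bound is violated and no linear [22, 7, 18]_7 code can exist. In particular it is not MDS (MDS requires d = n − k + 1 exactly).
Description: the claimed parameters are [22, 7, 18]_7; such a code would be impossible (violates the Singleton bound).


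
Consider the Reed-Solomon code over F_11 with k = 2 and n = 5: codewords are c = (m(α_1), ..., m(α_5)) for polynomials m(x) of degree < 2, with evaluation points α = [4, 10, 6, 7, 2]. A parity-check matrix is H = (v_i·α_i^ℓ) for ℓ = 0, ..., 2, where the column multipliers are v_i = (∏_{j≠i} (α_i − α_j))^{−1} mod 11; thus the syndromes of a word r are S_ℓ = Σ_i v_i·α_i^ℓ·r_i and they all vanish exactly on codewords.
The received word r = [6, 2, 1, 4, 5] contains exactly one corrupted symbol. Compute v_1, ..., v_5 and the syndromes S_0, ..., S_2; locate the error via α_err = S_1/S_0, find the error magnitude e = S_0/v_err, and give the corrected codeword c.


S = (5, 10, 9), error at position 5, error magnitude e = 5, c = [6, 2, 1, 4, 0].

Step 1: column multipliers v_i = (∏_{j≠i}(α_i − α_j))^{−1} mod 11.
  i = 1 (α = 4): (4−10)(4−6)(4−7)(4−2) = (−6)·(−2)·(−3)·2 = −72 ≡ 5, so v_1 = 5^{−1} = 9 (mod 11).
  i = 2 (α = 10): (10−4)(10−6)(10−7)(10−2) = 6·4·3·8 = 576 ≡ 4, so v_2 = 4^{−1} = 3 (mod 11).
  i = 3 (α = 6): (6−4)(6−10)(6−7)(6−2) = 2·(−4)·(−1)·4 = 32 ≡ 10, so v_3 = 10^{−1} = 10 (mod 11).
  i = 4 (α = 7): (7−4)(7−10)(7−6)(7−2) = 3·(−3)·1·5 = −45 ≡ 10, so v_4 = 10^{−1} = 10 (mod 11).
  i = 5 (α = 2): (2−4)(2−10)(2−6)(2−7) = (−2)·(−8)·(−4)·(−5) = 320 ≡ 1, so v_5 = 1^{−1} = 1 (mod 11).
  v = [9, 3, 10, 10, 1].
Step 2: syndromes of r = [6, 2, 1, 4, 5] (all sums mod 11).
  S_0 = Σ v_i r_i = 9·6 + 3·2 + 10·1 + 10·4 + 1·5 = 115 ≡ 5.
  S_1 = Σ v_i α_i r_i = 9·4·6 + 3·10·2 + 10·6·1 + 10·7·4 + 1·2·5 = 626 ≡ 10.
  α_i^2 mod 11 = [5, 1, 3, 5, 4].
  S_2 = Σ v_i α_i^2 r_i = 9·5·6 + 3·1·2 + 10·3·1 + 10·5·4 + 1·4·5 = 526 ≡ 9.
  S = (5, 10, 9) ≠ 0, so r is not a codeword (an error is present).
Step 3: locate the error. For a single error e at position i, S_ℓ = v_i·e·α_i^ℓ, so α_err = S_1/S_0.
  S_0^{−1} = 5^{−1} = 9 (mod 11), so α_err = 10·9 = 90 ≡ 2 = α_5. Error position i = 5.
  Consistency check: S_2/S_1 = 9·10 = 90 ≡ 2 = α_err ✓ (single-error assumption holds).
Step 4: error magnitude e = S_0/v_5 = S_0·∏_{j≠5}(α_5 − α_j) = 5·1 = 5 ≡ 5 (mod 11).
Step 5: correct position 5: c_5 = r_5 − e = 5 − 5 ≡ 0 (mod 11). Hence c = [6, 2, 1, 4, 0].
  Check: interpolating c through the α_i gives m(x) = 5 + 3·x (degree < 2) with m(α_i) = c_i for every i, so c is indeed a codeword.


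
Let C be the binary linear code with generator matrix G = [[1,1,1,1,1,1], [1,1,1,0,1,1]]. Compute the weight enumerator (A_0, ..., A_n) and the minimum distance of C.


Weight distribution: A_0 = 1, A_1 = 1, A_5 = 1, A_6 = 1. Minimum distance d = 1.

Enumerate all 2^2 = 4 messages m ∈ F_2^2.
For each, compute codeword c = mG in F_2^6, then tally its weight.
  m = 00 → c = 000000, weight = 0.
  m = 10 → c = 111111, weight = 6.
  m = 01 → c = 111011, weight = 5.
  m = 11 → c = 000100, weight = 1.
Tally weights:
  weight 0: 1 codewords.
  weight 1: 1 codewords.
  weight 5: 1 codewords.
  weight 6: 1 codewords.
Minimum distance d = smallest w > 0 with A_w > 0 = 1.
Sanity: Σ A_w = 4 = 2^2 = 4 ✓.


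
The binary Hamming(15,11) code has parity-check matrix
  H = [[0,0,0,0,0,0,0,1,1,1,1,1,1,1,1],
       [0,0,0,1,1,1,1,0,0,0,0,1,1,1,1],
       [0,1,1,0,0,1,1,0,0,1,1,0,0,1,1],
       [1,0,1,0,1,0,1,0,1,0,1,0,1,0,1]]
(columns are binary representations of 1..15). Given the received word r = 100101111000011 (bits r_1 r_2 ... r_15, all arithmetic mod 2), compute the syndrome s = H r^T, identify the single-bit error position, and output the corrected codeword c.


s = (0, 1, 0, 0)^T, error position = 4, corrected codeword c = 100001111000011

Compute s = H r^T mod 2 one row at a time:
  s_1 = 1 + 1 + 0 + 0 + 0 + 0 + 1 + 1 = 4 ≡ 0 (mod 2).
  s_2 = 1 + 0 + 1 + 1 + 0 + 0 + 1 + 1 = 5 ≡ 1 (mod 2).
  s_3 = 0 + 0 + 1 + 1 + 0 + 0 + 1 + 1 = 4 ≡ 0 (mod 2).
  s_4 = 1 + 0 + 0 + 1 + 1 + 0 + 0 + 1 = 4 ≡ 0 (mod 2).
s = (0, 1, 0, 0)^T — this equals column 4 of H (binary 0100), so error is at position 4.
Correct: flip bit 4 of r = 100101111000011 to get c = 100001111000011.


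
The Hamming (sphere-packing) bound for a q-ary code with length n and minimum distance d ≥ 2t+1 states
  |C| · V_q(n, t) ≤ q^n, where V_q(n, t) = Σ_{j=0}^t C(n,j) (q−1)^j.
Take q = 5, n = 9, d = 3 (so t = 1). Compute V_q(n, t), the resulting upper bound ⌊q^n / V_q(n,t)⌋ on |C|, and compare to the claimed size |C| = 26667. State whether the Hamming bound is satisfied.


V_q(n, t) = 37, q^n = 1953125, Hamming bound = 52787, |C| = 26667 ≤ bound (satisfied).

Step 1: Compute V_q(n, t) = Σ_{j=0}^1 C(n, j) (q−1)^j.
  j = 0: C(9,0)·(4)^0 = 1·1 = 1.
  j = 1: C(9,1)·(4)^1 = 9·4 = 36.
  V_q(n, t) = 1 + 36 = 37.
Step 2: q^n = 5^9 = 1953125.
Step 3: Hamming bound ⌊q^n / V_q(n,t)⌋ = ⌊1953125/37⌋ = 52787.
Step 4: Compare |C| = 26667 to 52787: satisfied.
The claimed |C| lies below the Hamming bound.


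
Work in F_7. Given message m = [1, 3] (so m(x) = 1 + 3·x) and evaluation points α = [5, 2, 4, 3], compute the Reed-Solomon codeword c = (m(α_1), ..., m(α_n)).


c = [2, 0, 6, 3]

Message polynomial: m(x) = 1 + 3·x (mod 7).
For each evaluation point α_i, compute m(α_i) mod 7:
  α_1 = 5: Horner steps 3 → 2, so m(5) = 2.
  α_2 = 2: Horner steps 3 → 0, so m(2) = 0.
  α_3 = 4: Horner steps 3 → 6, so m(4) = 6.
  α_4 = 3: Horner steps 3 → 3, so m(3) = 3.
Codeword c = [2, 0, 6, 3] ∈ F_7^4.


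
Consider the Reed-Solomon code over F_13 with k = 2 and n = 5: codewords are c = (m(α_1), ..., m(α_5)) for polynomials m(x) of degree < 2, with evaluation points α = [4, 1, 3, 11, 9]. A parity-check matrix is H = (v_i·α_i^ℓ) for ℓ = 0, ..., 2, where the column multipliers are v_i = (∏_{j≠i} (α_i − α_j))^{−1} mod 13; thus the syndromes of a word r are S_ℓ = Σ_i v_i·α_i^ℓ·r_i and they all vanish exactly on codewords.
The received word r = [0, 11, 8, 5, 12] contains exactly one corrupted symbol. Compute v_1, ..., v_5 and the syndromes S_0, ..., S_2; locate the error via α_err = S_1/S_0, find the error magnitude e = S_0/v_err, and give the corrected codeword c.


S = (11, 4, 5), error at position 4, error magnitude e = 9, c = [0, 11, 8, 9, 12].

Step 1: column multipliers v_i = (∏_{j≠i}(α_i − α_j))^{−1} mod 13.
  i = 1 (α = 4): (4−1)(4−3)(4−11)(4−9) = 3·1·(−7)·(−5) = 105 ≡ 1, so v_1 = 1^{−1} = 1 (mod 13).
  i = 2 (α = 1): (1−4)(1−3)(1−11)(1−9) = (−3)·(−2)·(−10)·(−8) = 480 ≡ 12, so v_2 = 12^{−1} = 12 (mod 13).
  i = 3 (α = 3): (3−4)(3−1)(3−11)(3−9) = (−1)·2·(−8)·(−6) = −96 ≡ 8, so v_3 = 8^{−1} = 5 (mod 13).
  i = 4 (α = 11): (11−4)(11−1)(11−3)(11−9) = 7·10·8·2 = 1120 ≡ 2, so v_4 = 2^{−1} = 7 (mod 13).
  i = 5 (α = 9): (9−4)(9−1)(9−3)(9−11) = 5·8·6·(−2) = −480 ≡ 1, so v_5 = 1^{−1} = 1 (mod 13).
  v = [1, 12, 5, 7, 1].
Step 2: syndromes of r = [0, 11, 8, 5, 12] (all sums mod 13).
  S_0 = Σ v_i r_i = 1·0 + 12·11 + 5·8 + 7·5 + 1·12 = 219 ≡ 11.
  S_1 = Σ v_i α_i r_i = 1·4·0 + 12·1·11 + 5·3·8 + 7·11·5 + 1·9·12 = 745 ≡ 4.
  α_i^2 mod 13 = [3, 1, 9, 4, 3].
  S_2 = Σ v_i α_i^2 r_i = 1·3·0 + 12·1·11 + 5·9·8 + 7·4·5 + 1·3·12 = 668 ≡ 5.
  S = (11, 4, 5) ≠ 0, so r is not a codeword (an error is present).
Step 3: locate the error. For a single error e at position i, S_ℓ = v_i·e·α_i^ℓ, so α_err = S_1/S_0.
  S_0^{−1} = 11^{−1} = 6 (mod 13), so α_err = 4·6 = 24 ≡ 11 = α_4. Error position i = 4.
  Consistency check: S_2/S_1 = 5·10 = 50 ≡ 11 = α_err ✓ (single-error assumption holds).
Step 4: error magnitude e = S_0/v_4 = S_0·∏_{j≠4}(α_4 − α_j) = 11·2 = 22 ≡ 9 (mod 13).
Step 5: correct position 4: c_4 = r_4 − e = 5 − 9 ≡ 9 (mod 13). Hence c = [0, 11, 8, 9, 12].
  Check: interpolating c through the α_i gives m(x) = 6 + 5·x (degree < 2) with m(α_i) = c_i for every i, so c is indeed a codeword.


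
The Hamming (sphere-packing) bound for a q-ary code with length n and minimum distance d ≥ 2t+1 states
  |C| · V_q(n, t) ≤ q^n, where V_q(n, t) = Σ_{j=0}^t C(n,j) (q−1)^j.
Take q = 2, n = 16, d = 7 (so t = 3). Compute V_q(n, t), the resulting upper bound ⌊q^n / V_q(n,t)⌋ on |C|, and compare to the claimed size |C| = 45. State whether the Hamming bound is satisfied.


V_q(n, t) = 697, q^n = 65536, Hamming bound = 94, |C| = 45 ≤ bound (satisfied).

Step 1: Compute V_q(n, t) = Σ_{j=0}^3 C(n, j) (q−1)^j.
  j = 0: C(16,0)·(1)^0 = 1·1 = 1.
  j = 1: C(16,1)·(1)^1 = 16·1 = 16.
  j = 2: C(16,2)·(1)^2 = 120·1 = 120.
  j = 3: C(16,3)·(1)^3 = 560·1 = 560.
  V_q(n, t) = 1 + 16 + 120 + 560 = 697.
Step 2: q^n = 2^16 = 65536.
Step 3: Hamming bound ⌊q^n / V_q(n,t)⌋ = ⌊65536/697⌋ = 94.
Step 4: Compare |C| = 45 to 94: satisfied.
The claimed |C| lies below the Hamming bound.


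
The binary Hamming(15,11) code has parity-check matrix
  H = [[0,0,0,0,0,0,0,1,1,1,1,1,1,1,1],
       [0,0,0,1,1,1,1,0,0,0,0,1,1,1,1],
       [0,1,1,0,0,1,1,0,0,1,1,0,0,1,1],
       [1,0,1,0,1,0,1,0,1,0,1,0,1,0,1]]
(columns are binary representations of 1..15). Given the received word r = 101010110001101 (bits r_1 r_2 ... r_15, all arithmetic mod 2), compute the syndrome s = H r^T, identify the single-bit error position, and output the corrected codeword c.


s = (0, 1, 1, 0)^T, error position = 6, corrected codeword c = 101011110001101

Compute s = H r^T mod 2 one row at a time:
  s_1 = 1 + 0 + 0 + 0 + 1 + 1 + 0 + 1 = 4 ≡ 0 (mod 2).
  s_2 = 0 + 1 + 0 + 1 + 1 + 1 + 0 + 1 = 5 ≡ 1 (mod 2).
  s_3 = 0 + 1 + 0 + 1 + 0 + 0 + 0 + 1 = 3 ≡ 1 (mod 2).
  s_4 = 1 + 1 + 1 + 1 + 0 + 0 + 1 + 1 = 6 ≡ 0 (mod 2).
s = (0, 1, 1, 0)^T — this equals column 6 of H (binary 0110), so error is at position 6.
Correct: flip bit 6 of r = 101010110001101 to get c = 101011110001101.


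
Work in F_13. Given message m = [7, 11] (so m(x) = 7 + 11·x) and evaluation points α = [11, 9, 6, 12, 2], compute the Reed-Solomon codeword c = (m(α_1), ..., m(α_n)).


c = [11, 2, 8, 9, 3]

Message polynomial: m(x) = 7 + 11·x (mod 13).
For each evaluation point α_i, compute m(α_i) mod 13:
  α_1 = 11: Horner steps 11 → 11, so m(11) = 11.
  α_2 = 9: Horner steps 11 → 2, so m(9) = 2.
  α_3 = 6: Horner steps 11 → 8, so m(6) = 8.
  α_4 = 12: Horner steps 11 → 9, so m(12) = 9.
  α_5 = 2: Horner steps 11 → 3, so m(2) = 3.
Codeword c = [11, 2, 8, 9, 3] ∈ F_13^5.


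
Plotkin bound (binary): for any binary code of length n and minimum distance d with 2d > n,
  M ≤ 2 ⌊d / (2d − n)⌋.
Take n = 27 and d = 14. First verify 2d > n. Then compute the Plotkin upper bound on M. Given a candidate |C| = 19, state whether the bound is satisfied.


Plotkin bound M ≤ 28; given |C| = 19 ≤ bound (satisfied).

Check applicability: 2d = 28, n = 27.
2d − n = 1 > 0, so Plotkin applies.
Compute d/(2d−n) = 14/1 ≈ 14.0000.
⌊d/(2d−n)⌋ = 14.
Plotkin bound: M ≤ 2·14 = 28.
Given |C| = 19, check: satisfied.
This |C| is below the Plotkin bound.


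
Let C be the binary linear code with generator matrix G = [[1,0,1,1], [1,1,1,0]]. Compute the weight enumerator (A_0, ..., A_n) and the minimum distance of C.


Weight distribution: A_0 = 1, A_2 = 1, A_3 = 2. Minimum distance d = 2.

Enumerate all 2^2 = 4 messages m ∈ F_2^2.
For each, compute codeword c = mG in F_2^4, then tally its weight.
  m = 00 → c = 0000, weight = 0.
  m = 10 → c = 1011, weight = 3.
  m = 01 → c = 1110, weight = 3.
  m = 11 → c = 0101, weight = 2.
Tally weights:
  weight 0: 1 codewords.
  weight 2: 1 codewords.
  weight 3: 2 codewords.
Minimum distance d = smallest w > 0 with A_w > 0 = 2.
Sanity: Σ A_w = 4 = 2^2 = 4 ✓.


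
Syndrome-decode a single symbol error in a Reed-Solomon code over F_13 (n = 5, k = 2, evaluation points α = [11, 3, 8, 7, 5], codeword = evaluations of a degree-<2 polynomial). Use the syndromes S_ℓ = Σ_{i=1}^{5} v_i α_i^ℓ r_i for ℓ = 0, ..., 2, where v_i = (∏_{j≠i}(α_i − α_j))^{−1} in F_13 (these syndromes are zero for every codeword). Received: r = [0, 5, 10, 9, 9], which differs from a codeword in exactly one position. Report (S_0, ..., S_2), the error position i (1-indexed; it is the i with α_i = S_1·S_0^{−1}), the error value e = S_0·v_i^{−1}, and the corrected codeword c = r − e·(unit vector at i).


S = (9, 6, 4), error at position 5, error magnitude e = 2, c = [0, 5, 10, 9, 7].

Step 1: column multipliers v_i = (∏_{j≠i}(α_i − α_j))^{−1} mod 13.
  i = 1 (α = 11): (11−3)(11−8)(11−7)(11−5) = 8·3·4·6 = 576 ≡ 4, so v_1 = 4^{−1} = 10 (mod 13).
  i = 2 (α = 3): (3−11)(3−8)(3−7)(3−5) = (−8)·(−5)·(−4)·(−2) = 320 ≡ 8, so v_2 = 8^{−1} = 5 (mod 13).
  i = 3 (α = 8): (8−11)(8−3)(8−7)(8−5) = (−3)·5·1·3 = −45 ≡ 7, so v_3 = 7^{−1} = 2 (mod 13).
  i = 4 (α = 7): (7−11)(7−3)(7−8)(7−5) = (−4)·4·(−1)·2 = 32 ≡ 6, so v_4 = 6^{−1} = 11 (mod 13).
  i = 5 (α = 5): (5−11)(5−3)(5−8)(5−7) = (−6)·2·(−3)·(−2) = −72 ≡ 6, so v_5 = 6^{−1} = 11 (mod 13).
  v = [10, 5, 2, 11, 11].
Step 2: syndromes of r = [0, 5, 10, 9, 9] (all sums mod 13).
  S_0 = Σ v_i r_i = 10·0 + 5·5 + 2·10 + 11·9 + 11·9 = 243 ≡ 9.
  S_1 = Σ v_i α_i r_i = 10·11·0 + 5·3·5 + 2·8·10 + 11·7·9 + 11·5·9 = 1423 ≡ 6.
  α_i^2 mod 13 = [4, 9, 12, 10, 12].
  S_2 = Σ v_i α_i^2 r_i = 10·4·0 + 5·9·5 + 2·12·10 + 11·10·9 + 11·12·9 = 2643 ≡ 4.
  S = (9, 6, 4) ≠ 0, so r is not a codeword (an error is present).
Step 3: locate the error. For a single error e at position i, S_ℓ = v_i·e·α_i^ℓ, so α_err = S_1/S_0.
  S_0^{−1} = 9^{−1} = 3 (mod 13), so α_err = 6·3 = 18 ≡ 5 = α_5. Error position i = 5.
  Consistency check: S_2/S_1 = 4·11 = 44 ≡ 5 = α_err ✓ (single-error assumption holds).
Step 4: error magnitude e = S_0/v_5 = S_0·∏_{j≠5}(α_5 − α_j) = 9·6 = 54 ≡ 2 (mod 13).
Step 5: correct position 5: c_5 = r_5 − e = 9 − 2 ≡ 7 (mod 13). Hence c = [0, 5, 10, 9, 7].
  Check: interpolating c through the α_i gives m(x) = 2 + 1·x (degree < 2) with m(α_i) = c_i for every i, so c is indeed a codeword.


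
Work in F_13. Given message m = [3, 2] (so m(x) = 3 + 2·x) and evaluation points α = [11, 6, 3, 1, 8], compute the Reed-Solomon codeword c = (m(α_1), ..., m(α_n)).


c = [12, 2, 9, 5, 6]

Message polynomial: m(x) = 3 + 2·x (mod 13).
For each evaluation point α_i, compute m(α_i) mod 13:
  α_1 = 11: Horner steps 2 → 12, so m(11) = 12.
  α_2 = 6: Horner steps 2 → 2, so m(6) = 2.
  α_3 = 3: Horner steps 2 → 9, so m(3) = 9.
  α_4 = 1: Horner steps 2 → 5, so m(1) = 5.
  α_5 = 8: Horner steps 2 → 6, so m(8) = 6.
Codeword c = [12, 2, 9, 5, 6] ∈ F_13^5.


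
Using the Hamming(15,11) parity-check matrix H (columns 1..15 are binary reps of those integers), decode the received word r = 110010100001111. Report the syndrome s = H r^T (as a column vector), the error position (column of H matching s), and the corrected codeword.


s = (0, 0, 0, 1)^T, error position = 1, corrected codeword c = 010010100001111

Compute s = H r^T mod 2 one row at a time:
  s_1 = 0 + 0 + 0 + 0 + 1 + 1 + 1 + 1 = 4 ≡ 0 (mod 2).
  s_2 = 0 + 1 + 0 + 1 + 1 + 1 + 1 + 1 = 6 ≡ 0 (mod 2).
  s_3 = 1 + 0 + 0 + 1 + 0 + 0 + 1 + 1 = 4 ≡ 0 (mod 2).
  s_4 = 1 + 0 + 1 + 1 + 0 + 0 + 1 + 1 = 5 ≡ 1 (mod 2).
s = (0, 0, 0, 1)^T — this equals column 1 of H (binary 0001), so error is at position 1.
Correct: flip bit 1 of r = 110010100001111 to get c = 010010100001111.


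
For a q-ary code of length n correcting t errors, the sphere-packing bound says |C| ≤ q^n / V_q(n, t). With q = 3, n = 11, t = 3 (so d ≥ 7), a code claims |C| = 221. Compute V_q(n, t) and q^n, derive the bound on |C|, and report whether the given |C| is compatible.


V_q(n, t) = 1563, q^n = 177147, Hamming bound = 113, |C| = 221 > bound (violated).

Step 1: Compute V_q(n, t) = Σ_{j=0}^3 C(n, j) (q−1)^j.
  j = 0: C(11,0)·(2)^0 = 1·1 = 1.
  j = 1: C(11,1)·(2)^1 = 11·2 = 22.
  j = 2: C(11,2)·(2)^2 = 55·4 = 220.
  j = 3: C(11,3)·(2)^3 = 165·8 = 1320.
  V_q(n, t) = 1 + 22 + 220 + 1320 = 1563.
Step 2: q^n = 3^11 = 177147.
Step 3: Hamming bound ⌊q^n / V_q(n,t)⌋ = ⌊177147/1563⌋ = 113.
Step 4: Compare |C| = 221 to 113: violated.
The claimed |C| lies above the Hamming bound, so no 3-ary code of length 11 with d ≥ 7 can have 221 codewords.


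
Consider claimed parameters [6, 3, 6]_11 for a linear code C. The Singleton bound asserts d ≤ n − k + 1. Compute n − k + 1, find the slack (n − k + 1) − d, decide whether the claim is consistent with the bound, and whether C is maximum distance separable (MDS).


Singleton RHS = n − k + 1 = 4, slack = -2, bound violated (no such code; not MDS).

Singleton bound: d ≤ n − k + 1.
Here n = 6, k = 3, so n − k + 1 = 4.
Given d = 6, check d ≤ 4: NO.
Slack = (n − k + 1) − d = -2.
The slack is negative: d = 6 exceeds n − k + 1 = 4 by 2, so the Singleton bound is violated and no linear [6, 3, 6]_11 code can exist. In particular it is not MDS (MDS requires d = n − k + 1 exactly).
Description: the claimed parameters are [6, 3, 6]_11; such a code would be impossible (violates the Singleton bound).


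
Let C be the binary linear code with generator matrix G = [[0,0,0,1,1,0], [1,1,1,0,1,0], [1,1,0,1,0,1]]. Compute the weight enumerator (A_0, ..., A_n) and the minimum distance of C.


Weight distribution: A_0 = 1, A_2 = 2, A_4 = 5. Minimum distance d = 2.

Enumerate all 2^3 = 8 messages m ∈ F_2^3.
For each, compute codeword c = mG in F_2^6, then tally its weight.
  m = 000 → c = 000000, weight = 0.
  m = 100 → c = 000110, weight = 2.
  m = 010 → c = 111010, weight = 4.
  m = 110 → c = 111100, weight = 4.
  m = 001 → c = 110101, weight = 4.
  m = 101 → c = 110011, weight = 4.
  m = 011 → c = 001111, weight = 4.
  m = 111 → c = 001001, weight = 2.
Tally weights:
  weight 0: 1 codewords.
  weight 2: 2 codewords.
  weight 4: 5 codewords.
Minimum distance d = smallest w > 0 with A_w > 0 = 2.
Sanity: Σ A_w = 8 = 2^3 = 8 ✓.


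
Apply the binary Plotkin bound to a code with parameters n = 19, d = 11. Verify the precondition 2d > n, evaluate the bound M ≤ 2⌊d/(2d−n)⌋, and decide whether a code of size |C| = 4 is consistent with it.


Plotkin bound M ≤ 6; given |C| = 4 ≤ bound (satisfied).

Check applicability: 2d = 22, n = 19.
2d − n = 3 > 0, so Plotkin applies.
Compute d/(2d−n) = 11/3 ≈ 3.6667.
⌊d/(2d−n)⌋ = 3.
Plotkin bound: M ≤ 2·3 = 6.
Given |C| = 4, check: satisfied.
This |C| is below the Plotkin bound.


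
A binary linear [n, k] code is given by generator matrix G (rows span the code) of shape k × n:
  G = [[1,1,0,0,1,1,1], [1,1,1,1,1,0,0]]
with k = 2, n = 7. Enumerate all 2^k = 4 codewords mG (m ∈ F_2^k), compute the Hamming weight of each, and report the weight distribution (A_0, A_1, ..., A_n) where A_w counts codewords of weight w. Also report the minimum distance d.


Weight distribution: A_0 = 1, A_4 = 1, A_5 = 2. Minimum distance d = 4.

Enumerate all 2^2 = 4 messages m ∈ F_2^2.
For each, compute codeword c = mG in F_2^7, then tally its weight.
  m = 00 → c = 0000000, weight = 0.
  m = 10 → c = 1100111, weight = 5.
  m = 01 → c = 1111100, weight = 5.
  m = 11 → c = 0011011, weight = 4.
Tally weights:
  weight 0: 1 codewords.
  weight 4: 1 codewords.
  weight 5: 2 codewords.
Minimum distance d = smallest w > 0 with A_w > 0 = 4.
Sanity: Σ A_w = 4 = 2^2 = 4 ✓.


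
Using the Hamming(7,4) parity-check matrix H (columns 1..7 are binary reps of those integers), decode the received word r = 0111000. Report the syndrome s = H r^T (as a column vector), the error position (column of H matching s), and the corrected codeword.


s = (1, 0, 1)^T, error position = 5, corrected codeword c = 0111100

Compute s = H r^T mod 2 one row at a time:
  s_1 = 1 + 0 + 0 + 0 = 1 ≡ 1 (mod 2).
  s_2 = 1 + 1 + 0 + 0 = 2 ≡ 0 (mod 2).
  s_3 = 0 + 1 + 0 + 0 = 1 ≡ 1 (mod 2).
s = (1, 0, 1)^T — this equals column 5 of H (binary 101), so error is at position 5.
Correct: flip bit 5 of r = 0111000 to get c = 0111100.


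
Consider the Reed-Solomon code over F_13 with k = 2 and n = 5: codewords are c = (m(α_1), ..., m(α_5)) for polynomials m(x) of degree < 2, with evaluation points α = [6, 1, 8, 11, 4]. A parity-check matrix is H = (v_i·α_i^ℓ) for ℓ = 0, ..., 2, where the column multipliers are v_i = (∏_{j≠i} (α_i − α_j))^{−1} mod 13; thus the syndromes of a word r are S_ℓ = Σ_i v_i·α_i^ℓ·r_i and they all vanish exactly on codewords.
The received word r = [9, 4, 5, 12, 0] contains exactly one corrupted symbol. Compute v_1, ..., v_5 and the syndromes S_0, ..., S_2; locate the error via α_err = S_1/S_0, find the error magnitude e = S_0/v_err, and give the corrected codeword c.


S = (5, 5, 5), error at position 2, error magnitude e = 11, c = [9, 6, 5, 12, 0].

Step 1: column multipliers v_i = (∏_{j≠i}(α_i − α_j))^{−1} mod 13.
  i = 1 (α = 6): (6−1)(6−8)(6−11)(6−4) = 5·(−2)·(−5)·2 = 100 ≡ 9, so v_1 = 9^{−1} = 3 (mod 13).
  i = 2 (α = 1): (1−6)(1−8)(1−11)(1−4) = (−5)·(−7)·(−10)·(−3) = 1050 ≡ 10, so v_2 = 10^{−1} = 4 (mod 13).
  i = 3 (α = 8): (8−6)(8−1)(8−11)(8−4) = 2·7·(−3)·4 = −168 ≡ 1, so v_3 = 1^{−1} = 1 (mod 13).
  i = 4 (α = 11): (11−6)(11−1)(11−8)(11−4) = 5·10·3·7 = 1050 ≡ 10, so v_4 = 10^{−1} = 4 (mod 13).
  i = 5 (α = 4): (4−6)(4−1)(4−8)(4−11) = (−2)·3·(−4)·(−7) = −168 ≡ 1, so v_5 = 1^{−1} = 1 (mod 13).
  v = [3, 4, 1, 4, 1].
Step 2: syndromes of r = [9, 4, 5, 12, 0] (all sums mod 13).
  S_0 = Σ v_i r_i = 3·9 + 4·4 + 1·5 + 4·12 + 1·0 = 96 ≡ 5.
  S_1 = Σ v_i α_i r_i = 3·6·9 + 4·1·4 + 1·8·5 + 4·11·12 + 1·4·0 = 746 ≡ 5.
  α_i^2 mod 13 = [10, 1, 12, 4, 3].
  S_2 = Σ v_i α_i^2 r_i = 3·10·9 + 4·1·4 + 1·12·5 + 4·4·12 + 1·3·0 = 538 ≡ 5.
  S = (5, 5, 5) ≠ 0, so r is not a codeword (an error is present).
Step 3: locate the error. For a single error e at position i, S_ℓ = v_i·e·α_i^ℓ, so α_err = S_1/S_0.
  S_0^{−1} = 5^{−1} = 8 (mod 13), so α_err = 5·8 = 40 ≡ 1 = α_2. Error position i = 2.
  Consistency check: S_2/S_1 = 5·8 = 40 ≡ 1 = α_err ✓ (single-error assumption holds).
Step 4: error magnitude e = S_0/v_2 = S_0·∏_{j≠2}(α_2 − α_j) = 5·10 = 50 ≡ 11 (mod 13).
Step 5: correct position 2: c_2 = r_2 − e = 4 − 11 ≡ 6 (mod 13). Hence c = [9, 6, 5, 12, 0].
  Check: interpolating c through the α_i gives m(x) = 8 + 11·x (degree < 2) with m(α_i) = c_i for every i, so c is indeed a codeword.


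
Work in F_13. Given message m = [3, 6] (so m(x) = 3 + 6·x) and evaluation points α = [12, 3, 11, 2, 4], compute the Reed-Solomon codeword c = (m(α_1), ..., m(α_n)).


c = [10, 8, 4, 2, 1]

Message polynomial: m(x) = 3 + 6·x (mod 13).
For each evaluation point α_i, compute m(α_i) mod 13:
  α_1 = 12: Horner steps 6 → 10, so m(12) = 10.
  α_2 = 3: Horner steps 6 → 8, so m(3) = 8.
  α_3 = 11: Horner steps 6 → 4, so m(11) = 4.
  α_4 = 2: Horner steps 6 → 2, so m(2) = 2.
  α_5 = 4: Horner steps 6 → 1, so m(4) = 1.
Codeword c = [10, 8, 4, 2, 1] ∈ F_13^5.


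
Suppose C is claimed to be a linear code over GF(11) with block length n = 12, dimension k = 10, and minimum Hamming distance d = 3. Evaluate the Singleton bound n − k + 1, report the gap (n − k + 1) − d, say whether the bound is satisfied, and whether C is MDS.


Singleton RHS = n − k + 1 = 3, slack = 0, bound satisfied, MDS.

Singleton bound: d ≤ n − k + 1.
Here n = 12, k = 10, so n − k + 1 = 3.
Given d = 3, check d ≤ 3: YES.
Slack = (n − k + 1) − d = 0.
The code is MDS (slack = 0).
Description: the claimed parameters are [12, 10, 3]_11; such a code would be MDS (meets Singleton bound).


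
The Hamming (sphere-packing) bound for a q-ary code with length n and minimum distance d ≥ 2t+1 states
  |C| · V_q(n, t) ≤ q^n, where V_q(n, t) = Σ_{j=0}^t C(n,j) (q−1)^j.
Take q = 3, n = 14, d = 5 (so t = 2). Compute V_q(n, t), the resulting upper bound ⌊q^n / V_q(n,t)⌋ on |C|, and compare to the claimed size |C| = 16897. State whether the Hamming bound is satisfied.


V_q(n, t) = 393, q^n = 4782969, Hamming bound = 12170, |C| = 16897 > bound (violated).

Step 1: Compute V_q(n, t) = Σ_{j=0}^2 C(n, j) (q−1)^j.
  j = 0: C(14,0)·(2)^0 = 1·1 = 1.
  j = 1: C(14,1)·(2)^1 = 14·2 = 28.
  j = 2: C(14,2)·(2)^2 = 91·4 = 364.
  V_q(n, t) = 1 + 28 + 364 = 393.
Step 2: q^n = 3^14 = 4782969.
Step 3: Hamming bound ⌊q^n / V_q(n,t)⌋ = ⌊4782969/393⌋ = 12170.
Step 4: Compare |C| = 16897 to 12170: violated.
The claimed |C| lies above the Hamming bound, so no 3-ary code of length 14 with d ≥ 5 can have 16897 codewords.


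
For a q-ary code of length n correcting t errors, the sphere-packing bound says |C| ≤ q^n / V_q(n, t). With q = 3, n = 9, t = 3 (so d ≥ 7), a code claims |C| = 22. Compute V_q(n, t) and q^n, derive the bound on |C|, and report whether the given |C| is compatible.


V_q(n, t) = 835, q^n = 19683, Hamming bound = 23, |C| = 22 ≤ bound (satisfied).

Step 1: Compute V_q(n, t) = Σ_{j=0}^3 C(n, j) (q−1)^j.
  j = 0: C(9,0)·(2)^0 = 1·1 = 1.
  j = 1: C(9,1)·(2)^1 = 9·2 = 18.
  j = 2: C(9,2)·(2)^2 = 36·4 = 144.
  j = 3: C(9,3)·(2)^3 = 84·8 = 672.
  V_q(n, t) = 1 + 18 + 144 + 672 = 835.
Step 2: q^n = 3^9 = 19683.
Step 3: Hamming bound ⌊q^n / V_q(n,t)⌋ = ⌊19683/835⌋ = 23.
Step 4: Compare |C| = 22 to 23: satisfied.
The claimed |C| lies below the Hamming bound.


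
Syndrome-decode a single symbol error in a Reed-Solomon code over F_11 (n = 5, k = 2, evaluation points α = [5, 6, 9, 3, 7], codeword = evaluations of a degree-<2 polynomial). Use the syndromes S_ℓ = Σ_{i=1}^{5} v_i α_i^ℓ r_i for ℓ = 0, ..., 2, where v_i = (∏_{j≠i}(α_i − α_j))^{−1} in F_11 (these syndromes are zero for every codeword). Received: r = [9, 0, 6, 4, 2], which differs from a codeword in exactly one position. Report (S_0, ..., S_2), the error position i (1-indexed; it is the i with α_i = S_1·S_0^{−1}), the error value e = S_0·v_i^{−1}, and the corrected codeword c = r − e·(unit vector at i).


S = (10, 8, 2), error at position 4, error magnitude e = 10, c = [9, 0, 6, 5, 2].

Step 1: column multipliers v_i = (∏_{j≠i}(α_i − α_j))^{−1} mod 11.
  i = 1 (α = 5): (5−6)(5−9)(5−3)(5−7) = (−1)·(−4)·2·(−2) = −16 ≡ 6, so v_1 = 6^{−1} = 2 (mod 11).
  i = 2 (α = 6): (6−5)(6−9)(6−3)(6−7) = 1·(−3)·3·(−1) = 9 ≡ 9, so v_2 = 9^{−1} = 5 (mod 11).
  i = 3 (α = 9): (9−5)(9−6)(9−3)(9−7) = 4·3·6·2 = 144 ≡ 1, so v_3 = 1^{−1} = 1 (mod 11).
  i = 4 (α = 3): (3−5)(3−6)(3−9)(3−7) = (−2)·(−3)·(−6)·(−4) = 144 ≡ 1, so v_4 = 1^{−1} = 1 (mod 11).
  i = 5 (α = 7): (7−5)(7−6)(7−9)(7−3) = 2·1·(−2)·4 = −16 ≡ 6, so v_5 = 6^{−1} = 2 (mod 11).
  v = [2, 5, 1, 1, 2].
Step 2: syndromes of r = [9, 0, 6, 4, 2] (all sums mod 11).
  S_0 = Σ v_i r_i = 2·9 + 5·0 + 1·6 + 1·4 + 2·2 = 32 ≡ 10.
  S_1 = Σ v_i α_i r_i = 2·5·9 + 5·6·0 + 1·9·6 + 1·3·4 + 2·7·2 = 184 ≡ 8.
  α_i^2 mod 11 = [3, 3, 4, 9, 5].
  S_2 = Σ v_i α_i^2 r_i = 2·3·9 + 5·3·0 + 1·4·6 + 1·9·4 + 2·5·2 = 134 ≡ 2.
  S = (10, 8, 2) ≠ 0, so r is not a codeword (an error is present).
Step 3: locate the error. For a single error e at position i, S_ℓ = v_i·e·α_i^ℓ, so α_err = S_1/S_0.
  S_0^{−1} = 10^{−1} = 10 (mod 11), so α_err = 8·10 = 80 ≡ 3 = α_4. Error position i = 4.
  Consistency check: S_2/S_1 = 2·7 = 14 ≡ 3 = α_err ✓ (single-error assumption holds).
Step 4: error magnitude e = S_0/v_4 = S_0·∏_{j≠4}(α_4 − α_j) = 10·1 = 10 ≡ 10 (mod 11).
Step 5: correct position 4: c_4 = r_4 − e = 4 − 10 ≡ 5 (mod 11). Hence c = [9, 0, 6, 5, 2].
  Check: interpolating c through the α_i gives m(x) = 10 + 2·x (degree < 2) with m(α_i) = c_i for every i, so c is indeed a codeword.


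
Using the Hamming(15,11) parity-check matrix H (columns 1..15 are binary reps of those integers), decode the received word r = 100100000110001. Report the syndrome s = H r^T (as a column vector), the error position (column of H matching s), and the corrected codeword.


s = (1, 0, 1, 1)^T, error position = 11, corrected codeword c = 100100000100001

Compute s = H r^T mod 2 one row at a time:
  s_1 = 0 + 0 + 1 + 1 + 0 + 0 + 0 + 1 = 3 ≡ 1 (mod 2).
  s_2 = 1 + 0 + 0 + 0 + 0 + 0 + 0 + 1 = 2 ≡ 0 (mod 2).
  s_3 = 0 + 0 + 0 + 0 + 1 + 1 + 0 + 1 = 3 ≡ 1 (mod 2).
  s_4 = 1 + 0 + 0 + 0 + 0 + 1 + 0 + 1 = 3 ≡ 1 (mod 2).
s = (1, 0, 1, 1)^T — this equals column 11 of H (binary 1011), so error is at position 11.
Correct: flip bit 11 of r = 100100000110001 to get c = 100100000100001.


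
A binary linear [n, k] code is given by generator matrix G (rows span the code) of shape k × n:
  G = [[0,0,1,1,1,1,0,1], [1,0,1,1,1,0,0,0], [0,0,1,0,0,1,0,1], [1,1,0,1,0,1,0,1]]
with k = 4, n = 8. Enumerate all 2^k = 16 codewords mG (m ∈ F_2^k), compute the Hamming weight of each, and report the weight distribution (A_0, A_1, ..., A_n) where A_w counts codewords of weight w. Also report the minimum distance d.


Weight distribution: A_0 = 1, A_2 = 4, A_3 = 2, A_4 = 3, A_5 = 6. Minimum distance d = 2.

Enumerate all 2^4 = 16 messages m ∈ F_2^4.
For each, compute codeword c = mG in F_2^8, then tally its weight.
  m = 0000 → c = 00000000, weight = 0.
  m = 1000 → c = 00111101, weight = 5.
  m = 0100 → c = 10111000, weight = 4.
  m = 1100 → c = 10000101, weight = 3.
  m = 0010 → c = 00100101, weight = 3.
  m = 1010 → c = 00011000, weight = 2.
  m = 0110 → c = 10011101, weight = 5.
  m = 1110 → c = 10100000, weight = 2.
  m = 0001 → c = 11010101, weight = 5.
  m = 1001 → c = 11101000, weight = 4.
  m = 0101 → c = 01101101, weight = 5.
  m = 1101 → c = 01010000, weight = 2.
  m = 0011 → c = 11110000, weight = 4.
  m = 1011 → c = 11001101, weight = 5.
  m = 0111 → c = 01001000, weight = 2.
  m = 1111 → c = 01110101, weight = 5.
Tally weights:
  weight 0: 1 codewords.
  weight 2: 4 codewords.
  weight 3: 2 codewords.
  weight 4: 3 codewords.
  weight 5: 6 codewords.
Minimum distance d = smallest w > 0 with A_w > 0 = 2.
Sanity: Σ A_w = 16 = 2^4 = 16 ✓.


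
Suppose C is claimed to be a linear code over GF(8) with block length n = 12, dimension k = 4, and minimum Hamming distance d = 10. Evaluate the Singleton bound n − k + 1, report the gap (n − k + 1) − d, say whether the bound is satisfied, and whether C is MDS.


Singleton RHS = n − k + 1 = 9, slack = -1, bound violated (no such code; not MDS).

Singleton bound: d ≤ n − k + 1.
Here n = 12, k = 4, so n − k + 1 = 9.
Given d = 10, check d ≤ 9: NO.
Slack = (n − k + 1) − d = -1.
The slack is negative: d = 10 exceeds n − k + 1 = 9 by 1, so the Singleton bound is violated and no linear [12, 4, 10]_8 code can exist. In particular it is not MDS (MDS requires d = n − k + 1 exactly).
Description: the claimed parameters are [12, 4, 10]_8; such a code would be impossible (violates the Singleton bound).
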